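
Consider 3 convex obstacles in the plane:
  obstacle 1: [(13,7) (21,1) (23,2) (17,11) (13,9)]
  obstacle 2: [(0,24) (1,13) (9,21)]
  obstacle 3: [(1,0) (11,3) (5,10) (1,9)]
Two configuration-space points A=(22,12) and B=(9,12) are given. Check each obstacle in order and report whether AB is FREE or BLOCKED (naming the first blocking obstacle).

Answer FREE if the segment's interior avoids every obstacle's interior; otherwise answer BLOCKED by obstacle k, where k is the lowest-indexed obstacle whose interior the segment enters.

Obstacle 1 [(13,7) (21,1) (23,2) (17,11) (13,9)]:
  edge (13,7)–(21,1): clear
  edge (21,1)–(23,2): clear
  edge (23,2)–(17,11): clear
  edge (17,11)–(13,9): clear
  edge (13,9)–(13,7): clear
  midpoint (31/2,12) outside
  → clear
Obstacle 2 [(0,24) (1,13) (9,21)]:
  edge (0,24)–(1,13): clear
  edge (1,13)–(9,21): clear
  edge (9,21)–(0,24): clear
  midpoint (31/2,12) outside
  → clear
Obstacle 3 [(1,0) (11,3) (5,10) (1,9)]:
  edge (1,0)–(11,3): clear
  edge (11,3)–(5,10): clear
  edge (5,10)–(1,9): clear
  edge (1,9)–(1,0): clear
  midpoint (31/2,12) outside
  → clear

FREE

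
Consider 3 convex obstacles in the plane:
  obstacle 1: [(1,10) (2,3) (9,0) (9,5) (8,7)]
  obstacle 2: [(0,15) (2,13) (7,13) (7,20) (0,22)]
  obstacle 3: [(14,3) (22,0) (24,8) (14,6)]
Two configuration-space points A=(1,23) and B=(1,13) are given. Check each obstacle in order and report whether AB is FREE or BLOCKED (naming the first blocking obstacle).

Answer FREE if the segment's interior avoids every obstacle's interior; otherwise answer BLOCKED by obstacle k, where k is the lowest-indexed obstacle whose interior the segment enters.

BLOCKED by obstacle 2

Obstacle 1 [(1,10) (2,3) (9,0) (9,5) (8,7)]:
  edge (1,10)–(2,3): clear
  edge (2,3)–(9,0): clear
  edge (9,0)–(9,5): clear
  edge (9,5)–(8,7): clear
  edge (8,7)–(1,10): clear
  midpoint (1,18) outside
  → clear
Obstacle 2 [(0,15) (2,13) (7,13) (7,20) (0,22)]:
  edge (0,15)–(2,13): crosses AB
  edge (2,13)–(7,13): clear
  edge (7,13)–(7,20): clear
  edge (7,20)–(0,22): crosses AB
  edge (0,22)–(0,15): clear
  → BLOCKED
Obstacle 3 [(14,3) (22,0) (24,8) (14,6)]:
  edge (14,3)–(22,0): clear
  edge (22,0)–(24,8): clear
  edge (24,8)–(14,6): clear
  edge (14,6)–(14,3): clear
  midpoint (1,18) outside
  → clear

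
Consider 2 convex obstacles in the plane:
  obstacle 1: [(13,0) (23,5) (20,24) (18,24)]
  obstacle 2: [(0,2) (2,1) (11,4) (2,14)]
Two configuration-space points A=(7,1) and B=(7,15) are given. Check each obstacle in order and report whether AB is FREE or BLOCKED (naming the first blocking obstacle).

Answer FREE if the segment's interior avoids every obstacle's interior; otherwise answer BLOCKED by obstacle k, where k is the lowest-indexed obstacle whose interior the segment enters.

BLOCKED by obstacle 2

Obstacle 1 [(13,0) (23,5) (20,24) (18,24)]:
  edge (13,0)–(23,5): clear
  edge (23,5)–(20,24): clear
  edge (20,24)–(18,24): clear
  edge (18,24)–(13,0): clear
  midpoint (7,8) outside
  → clear
Obstacle 2 [(0,2) (2,1) (11,4) (2,14)]:
  edge (0,2)–(2,1): clear
  edge (2,1)–(11,4): crosses AB
  edge (11,4)–(2,14): crosses AB
  edge (2,14)–(0,2): clear
  → BLOCKED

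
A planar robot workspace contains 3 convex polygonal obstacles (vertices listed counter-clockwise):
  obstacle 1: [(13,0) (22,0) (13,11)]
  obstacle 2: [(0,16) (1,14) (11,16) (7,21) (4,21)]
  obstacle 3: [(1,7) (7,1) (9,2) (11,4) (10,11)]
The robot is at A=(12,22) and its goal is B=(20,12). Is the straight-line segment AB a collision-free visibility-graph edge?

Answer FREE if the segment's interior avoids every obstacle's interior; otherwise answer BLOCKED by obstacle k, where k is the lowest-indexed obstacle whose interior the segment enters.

FREE

Obstacle 1 [(13,0) (22,0) (13,11)]:
  edge (13,0)–(22,0): clear
  edge (22,0)–(13,11): clear
  edge (13,11)–(13,0): clear
  midpoint (16,17) outside
  → clear
Obstacle 2 [(0,16) (1,14) (11,16) (7,21) (4,21)]:
  edge (0,16)–(1,14): clear
  edge (1,14)–(11,16): clear
  edge (11,16)–(7,21): clear
  edge (7,21)–(4,21): clear
  edge (4,21)–(0,16): clear
  midpoint (16,17) outside
  → clear
Obstacle 3 [(1,7) (7,1) (9,2) (11,4) (10,11)]:
  edge (1,7)–(7,1): clear
  edge (7,1)–(9,2): clear
  edge (9,2)–(11,4): clear
  edge (11,4)–(10,11): clear
  edge (10,11)–(1,7): clear
  midpoint (16,17) outside
  → clear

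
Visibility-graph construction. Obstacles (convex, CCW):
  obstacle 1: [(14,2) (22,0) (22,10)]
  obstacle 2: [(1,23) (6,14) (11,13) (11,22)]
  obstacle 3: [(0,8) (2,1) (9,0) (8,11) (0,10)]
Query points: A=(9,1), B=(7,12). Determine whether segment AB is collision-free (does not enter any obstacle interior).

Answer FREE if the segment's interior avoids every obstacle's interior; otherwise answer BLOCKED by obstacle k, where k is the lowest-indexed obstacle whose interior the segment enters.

Obstacle 1 [(14,2) (22,0) (22,10)]:
  edge (14,2)–(22,0): clear
  edge (22,0)–(22,10): clear
  edge (22,10)–(14,2): clear
  midpoint (8,13/2) outside
  → clear
Obstacle 2 [(1,23) (6,14) (11,13) (11,22)]:
  edge (1,23)–(6,14): clear
  edge (6,14)–(11,13): clear
  edge (11,13)–(11,22): clear
  edge (11,22)–(1,23): clear
  midpoint (8,13/2) outside
  → clear
Obstacle 3 [(0,8) (2,1) (9,0) (8,11) (0,10)]:
  edge (0,8)–(2,1): clear
  edge (2,1)–(9,0): clear
  edge (9,0)–(8,11): crosses AB
  edge (8,11)–(0,10): crosses AB
  edge (0,10)–(0,8): clear
  → BLOCKED

BLOCKED by obstacle 3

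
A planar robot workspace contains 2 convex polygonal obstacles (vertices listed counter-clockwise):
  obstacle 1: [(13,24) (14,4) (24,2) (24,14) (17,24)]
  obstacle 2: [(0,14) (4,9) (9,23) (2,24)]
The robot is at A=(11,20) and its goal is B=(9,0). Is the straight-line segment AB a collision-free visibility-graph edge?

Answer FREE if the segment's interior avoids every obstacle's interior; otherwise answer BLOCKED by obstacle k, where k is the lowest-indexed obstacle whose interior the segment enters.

FREE

Obstacle 1 [(13,24) (14,4) (24,2) (24,14) (17,24)]:
  edge (13,24)–(14,4): clear
  edge (14,4)–(24,2): clear
  edge (24,2)–(24,14): clear
  edge (24,14)–(17,24): clear
  edge (17,24)–(13,24): clear
  midpoint (10,10) outside
  → clear
Obstacle 2 [(0,14) (4,9) (9,23) (2,24)]:
  edge (0,14)–(4,9): clear
  edge (4,9)–(9,23): clear
  edge (9,23)–(2,24): clear
  edge (2,24)–(0,14): clear
  midpoint (10,10) outside
  → clear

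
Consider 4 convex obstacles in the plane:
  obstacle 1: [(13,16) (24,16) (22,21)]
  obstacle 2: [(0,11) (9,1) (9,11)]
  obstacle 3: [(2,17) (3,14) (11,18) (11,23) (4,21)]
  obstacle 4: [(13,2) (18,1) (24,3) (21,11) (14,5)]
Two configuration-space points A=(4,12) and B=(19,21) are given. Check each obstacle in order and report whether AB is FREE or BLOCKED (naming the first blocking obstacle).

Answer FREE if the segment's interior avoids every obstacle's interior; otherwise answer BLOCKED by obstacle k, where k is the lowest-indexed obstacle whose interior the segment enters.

FREE

Obstacle 1 [(13,16) (24,16) (22,21)]:
  edge (13,16)–(24,16): clear
  edge (24,16)–(22,21): clear
  edge (22,21)–(13,16): clear
  midpoint (23/2,33/2) outside
  → clear
Obstacle 2 [(0,11) (9,1) (9,11)]:
  edge (0,11)–(9,1): clear
  edge (9,1)–(9,11): clear
  edge (9,11)–(0,11): clear
  midpoint (23/2,33/2) outside
  → clear
Obstacle 3 [(2,17) (3,14) (11,18) (11,23) (4,21)]:
  edge (2,17)–(3,14): clear
  edge (3,14)–(11,18): clear
  edge (11,18)–(11,23): clear
  edge (11,23)–(4,21): clear
  edge (4,21)–(2,17): clear
  midpoint (23/2,33/2) outside
  → clear
Obstacle 4 [(13,2) (18,1) (24,3) (21,11) (14,5)]:
  edge (13,2)–(18,1): clear
  edge (18,1)–(24,3): clear
  edge (24,3)–(21,11): clear
  edge (21,11)–(14,5): clear
  edge (14,5)–(13,2): clear
  midpoint (23/2,33/2) outside
  → clear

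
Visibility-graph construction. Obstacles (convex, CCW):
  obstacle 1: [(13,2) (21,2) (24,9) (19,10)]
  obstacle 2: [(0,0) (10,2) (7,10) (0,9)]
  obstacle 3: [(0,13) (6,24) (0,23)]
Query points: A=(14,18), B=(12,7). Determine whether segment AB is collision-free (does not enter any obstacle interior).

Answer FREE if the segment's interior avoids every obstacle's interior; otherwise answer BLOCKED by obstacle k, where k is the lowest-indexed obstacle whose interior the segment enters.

FREE

Obstacle 1 [(13,2) (21,2) (24,9) (19,10)]:
  edge (13,2)–(21,2): clear
  edge (21,2)–(24,9): clear
  edge (24,9)–(19,10): clear
  edge (19,10)–(13,2): clear
  midpoint (13,25/2) outside
  → clear
Obstacle 2 [(0,0) (10,2) (7,10) (0,9)]:
  edge (0,0)–(10,2): clear
  edge (10,2)–(7,10): clear
  edge (7,10)–(0,9): clear
  edge (0,9)–(0,0): clear
  midpoint (13,25/2) outside
  → clear
Obstacle 3 [(0,13) (6,24) (0,23)]:
  edge (0,13)–(6,24): clear
  edge (6,24)–(0,23): clear
  edge (0,23)–(0,13): clear
  midpoint (13,25/2) outside
  → clear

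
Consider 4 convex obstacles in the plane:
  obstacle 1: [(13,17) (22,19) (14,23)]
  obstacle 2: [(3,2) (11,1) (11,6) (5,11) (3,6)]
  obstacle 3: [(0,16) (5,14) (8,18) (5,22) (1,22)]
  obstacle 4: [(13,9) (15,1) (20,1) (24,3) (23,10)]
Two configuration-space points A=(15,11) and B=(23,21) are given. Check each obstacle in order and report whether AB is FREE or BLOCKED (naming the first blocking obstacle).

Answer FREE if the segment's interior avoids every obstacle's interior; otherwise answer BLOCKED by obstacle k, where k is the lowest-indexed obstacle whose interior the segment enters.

BLOCKED by obstacle 1

Obstacle 1 [(13,17) (22,19) (14,23)]:
  edge (13,17)–(22,19): crosses AB
  edge (22,19)–(14,23): crosses AB
  edge (14,23)–(13,17): clear
  → BLOCKED
Obstacle 2 [(3,2) (11,1) (11,6) (5,11) (3,6)]:
  edge (3,2)–(11,1): clear
  edge (11,1)–(11,6): clear
  edge (11,6)–(5,11): clear
  edge (5,11)–(3,6): clear
  edge (3,6)–(3,2): clear
  midpoint (19,16) outside
  → clear
Obstacle 3 [(0,16) (5,14) (8,18) (5,22) (1,22)]:
  edge (0,16)–(5,14): clear
  edge (5,14)–(8,18): clear
  edge (8,18)–(5,22): clear
  edge (5,22)–(1,22): clear
  edge (1,22)–(0,16): clear
  midpoint (19,16) outside
  → clear
Obstacle 4 [(13,9) (15,1) (20,1) (24,3) (23,10)]:
  edge (13,9)–(15,1): clear
  edge (15,1)–(20,1): clear
  edge (20,1)–(24,3): clear
  edge (24,3)–(23,10): clear
  edge (23,10)–(13,9): clear
  midpoint (19,16) outside
  → clear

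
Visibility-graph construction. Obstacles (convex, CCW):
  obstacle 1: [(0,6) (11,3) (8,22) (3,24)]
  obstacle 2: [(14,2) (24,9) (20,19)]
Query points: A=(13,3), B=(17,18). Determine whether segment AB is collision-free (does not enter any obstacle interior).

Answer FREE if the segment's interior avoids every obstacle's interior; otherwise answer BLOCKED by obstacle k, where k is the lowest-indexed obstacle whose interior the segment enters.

FREE

Obstacle 1 [(0,6) (11,3) (8,22) (3,24)]:
  edge (0,6)–(11,3): clear
  edge (11,3)–(8,22): clear
  edge (8,22)–(3,24): clear
  edge (3,24)–(0,6): clear
  midpoint (15,21/2) outside
  → clear
Obstacle 2 [(14,2) (24,9) (20,19)]:
  edge (14,2)–(24,9): clear
  edge (24,9)–(20,19): clear
  edge (20,19)–(14,2): clear
  midpoint (15,21/2) outside
  → clear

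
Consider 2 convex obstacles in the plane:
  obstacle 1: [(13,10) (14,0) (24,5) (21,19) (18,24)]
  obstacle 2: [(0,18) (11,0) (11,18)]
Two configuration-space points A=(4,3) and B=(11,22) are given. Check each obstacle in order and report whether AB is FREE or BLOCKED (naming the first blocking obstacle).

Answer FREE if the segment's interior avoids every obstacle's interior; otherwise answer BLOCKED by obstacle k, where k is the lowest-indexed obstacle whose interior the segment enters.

Obstacle 1 [(13,10) (14,0) (24,5) (21,19) (18,24)]:
  edge (13,10)–(14,0): clear
  edge (14,0)–(24,5): clear
  edge (24,5)–(21,19): clear
  edge (21,19)–(18,24): clear
  edge (18,24)–(13,10): clear
  midpoint (15/2,25/2) outside
  → clear
Obstacle 2 [(0,18) (11,0) (11,18)]:
  edge (0,18)–(11,0): crosses AB
  edge (11,0)–(11,18): clear
  edge (11,18)–(0,18): crosses AB
  → BLOCKED

BLOCKED by obstacle 2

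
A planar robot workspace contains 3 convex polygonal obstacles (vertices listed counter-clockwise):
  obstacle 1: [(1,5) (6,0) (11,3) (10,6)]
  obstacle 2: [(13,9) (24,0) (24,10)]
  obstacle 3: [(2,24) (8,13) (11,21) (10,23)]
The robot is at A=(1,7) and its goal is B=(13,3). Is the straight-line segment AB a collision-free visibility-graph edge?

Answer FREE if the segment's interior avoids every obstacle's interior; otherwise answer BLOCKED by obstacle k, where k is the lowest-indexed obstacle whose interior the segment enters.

Obstacle 1 [(1,5) (6,0) (11,3) (10,6)]:
  edge (1,5)–(6,0): clear
  edge (6,0)–(11,3): clear
  edge (11,3)–(10,6): crosses AB
  edge (10,6)–(1,5): crosses AB
  → BLOCKED
Obstacle 2 [(13,9) (24,0) (24,10)]:
  edge (13,9)–(24,0): clear
  edge (24,0)–(24,10): clear
  edge (24,10)–(13,9): clear
  midpoint (7,5) outside
  → clear
Obstacle 3 [(2,24) (8,13) (11,21) (10,23)]:
  edge (2,24)–(8,13): clear
  edge (8,13)–(11,21): clear
  edge (11,21)–(10,23): clear
  edge (10,23)–(2,24): clear
  midpoint (7,5) outside
  → clear

BLOCKED by obstacle 1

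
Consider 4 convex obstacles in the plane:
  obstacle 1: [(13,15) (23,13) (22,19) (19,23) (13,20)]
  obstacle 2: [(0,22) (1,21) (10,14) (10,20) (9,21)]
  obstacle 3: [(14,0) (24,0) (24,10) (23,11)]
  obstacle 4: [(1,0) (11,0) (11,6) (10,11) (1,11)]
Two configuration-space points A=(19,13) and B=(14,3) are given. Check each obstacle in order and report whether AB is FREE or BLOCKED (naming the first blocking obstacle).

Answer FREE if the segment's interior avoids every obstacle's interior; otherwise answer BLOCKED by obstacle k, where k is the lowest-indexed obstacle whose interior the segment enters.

FREE

Obstacle 1 [(13,15) (23,13) (22,19) (19,23) (13,20)]:
  edge (13,15)–(23,13): clear
  edge (23,13)–(22,19): clear
  edge (22,19)–(19,23): clear
  edge (19,23)–(13,20): clear
  edge (13,20)–(13,15): clear
  midpoint (33/2,8) outside
  → clear
Obstacle 2 [(0,22) (1,21) (10,14) (10,20) (9,21)]:
  edge (0,22)–(1,21): clear
  edge (1,21)–(10,14): clear
  edge (10,14)–(10,20): clear
  edge (10,20)–(9,21): clear
  edge (9,21)–(0,22): clear
  midpoint (33/2,8) outside
  → clear
Obstacle 3 [(14,0) (24,0) (24,10) (23,11)]:
  edge (14,0)–(24,0): clear
  edge (24,0)–(24,10): clear
  edge (24,10)–(23,11): clear
  edge (23,11)–(14,0): clear
  midpoint (33/2,8) outside
  → clear
Obstacle 4 [(1,0) (11,0) (11,6) (10,11) (1,11)]:
  edge (1,0)–(11,0): clear
  edge (11,0)–(11,6): clear
  edge (11,6)–(10,11): clear
  edge (10,11)–(1,11): clear
  edge (1,11)–(1,0): clear
  midpoint (33/2,8) outside
  → clear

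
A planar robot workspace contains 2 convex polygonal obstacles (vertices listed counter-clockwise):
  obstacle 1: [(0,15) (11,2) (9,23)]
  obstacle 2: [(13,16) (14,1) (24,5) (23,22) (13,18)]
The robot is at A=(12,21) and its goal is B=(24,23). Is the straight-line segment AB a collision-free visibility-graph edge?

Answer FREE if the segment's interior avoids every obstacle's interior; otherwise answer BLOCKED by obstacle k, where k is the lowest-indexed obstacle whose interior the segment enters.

Obstacle 1 [(0,15) (11,2) (9,23)]:
  edge (0,15)–(11,2): clear
  edge (11,2)–(9,23): clear
  edge (9,23)–(0,15): clear
  midpoint (18,22) outside
  → clear
Obstacle 2 [(13,16) (14,1) (24,5) (23,22) (13,18)]:
  edge (13,16)–(14,1): clear
  edge (14,1)–(24,5): clear
  edge (24,5)–(23,22): clear
  edge (23,22)–(13,18): clear
  edge (13,18)–(13,16): clear
  midpoint (18,22) outside
  → clear

FREE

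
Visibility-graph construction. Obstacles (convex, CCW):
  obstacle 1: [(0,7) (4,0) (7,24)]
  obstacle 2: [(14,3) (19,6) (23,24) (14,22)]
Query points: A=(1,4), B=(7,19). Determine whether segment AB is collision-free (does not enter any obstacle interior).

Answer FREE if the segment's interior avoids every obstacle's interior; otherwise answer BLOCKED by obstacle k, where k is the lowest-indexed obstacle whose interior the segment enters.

BLOCKED by obstacle 1

Obstacle 1 [(0,7) (4,0) (7,24)]:
  edge (0,7)–(4,0): crosses AB
  edge (4,0)–(7,24): crosses AB
  edge (7,24)–(0,7): clear
  → BLOCKED
Obstacle 2 [(14,3) (19,6) (23,24) (14,22)]:
  edge (14,3)–(19,6): clear
  edge (19,6)–(23,24): clear
  edge (23,24)–(14,22): clear
  edge (14,22)–(14,3): clear
  midpoint (4,23/2) outside
  → clear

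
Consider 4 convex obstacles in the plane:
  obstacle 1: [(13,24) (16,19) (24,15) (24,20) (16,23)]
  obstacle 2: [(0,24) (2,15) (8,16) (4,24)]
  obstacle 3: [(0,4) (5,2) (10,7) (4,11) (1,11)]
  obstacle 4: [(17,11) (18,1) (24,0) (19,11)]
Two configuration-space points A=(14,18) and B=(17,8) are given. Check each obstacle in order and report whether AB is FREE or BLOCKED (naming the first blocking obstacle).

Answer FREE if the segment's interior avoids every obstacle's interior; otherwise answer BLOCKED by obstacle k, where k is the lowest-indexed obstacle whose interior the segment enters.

FREE

Obstacle 1 [(13,24) (16,19) (24,15) (24,20) (16,23)]:
  edge (13,24)–(16,19): clear
  edge (16,19)–(24,15): clear
  edge (24,15)–(24,20): clear
  edge (24,20)–(16,23): clear
  edge (16,23)–(13,24): clear
  midpoint (31/2,13) outside
  → clear
Obstacle 2 [(0,24) (2,15) (8,16) (4,24)]:
  edge (0,24)–(2,15): clear
  edge (2,15)–(8,16): clear
  edge (8,16)–(4,24): clear
  edge (4,24)–(0,24): clear
  midpoint (31/2,13) outside
  → clear
Obstacle 3 [(0,4) (5,2) (10,7) (4,11) (1,11)]:
  edge (0,4)–(5,2): clear
  edge (5,2)–(10,7): clear
  edge (10,7)–(4,11): clear
  edge (4,11)–(1,11): clear
  edge (1,11)–(0,4): clear
  midpoint (31/2,13) outside
  → clear
Obstacle 4 [(17,11) (18,1) (24,0) (19,11)]:
  edge (17,11)–(18,1): clear
  edge (18,1)–(24,0): clear
  edge (24,0)–(19,11): clear
  edge (19,11)–(17,11): clear
  midpoint (31/2,13) outside
  → clear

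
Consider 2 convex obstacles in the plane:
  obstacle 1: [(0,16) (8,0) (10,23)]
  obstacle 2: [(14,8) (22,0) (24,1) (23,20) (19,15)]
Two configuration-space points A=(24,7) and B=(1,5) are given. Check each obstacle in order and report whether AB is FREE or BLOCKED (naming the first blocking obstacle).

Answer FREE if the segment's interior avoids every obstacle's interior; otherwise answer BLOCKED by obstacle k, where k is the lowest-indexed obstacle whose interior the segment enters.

Obstacle 1 [(0,16) (8,0) (10,23)]:
  edge (0,16)–(8,0): crosses AB
  edge (8,0)–(10,23): crosses AB
  edge (10,23)–(0,16): clear
  → BLOCKED
Obstacle 2 [(14,8) (22,0) (24,1) (23,20) (19,15)]:
  edge (14,8)–(22,0): crosses AB
  edge (22,0)–(24,1): clear
  edge (24,1)–(23,20): crosses AB
  edge (23,20)–(19,15): clear
  edge (19,15)–(14,8): clear
  → BLOCKED

BLOCKED by obstacle 1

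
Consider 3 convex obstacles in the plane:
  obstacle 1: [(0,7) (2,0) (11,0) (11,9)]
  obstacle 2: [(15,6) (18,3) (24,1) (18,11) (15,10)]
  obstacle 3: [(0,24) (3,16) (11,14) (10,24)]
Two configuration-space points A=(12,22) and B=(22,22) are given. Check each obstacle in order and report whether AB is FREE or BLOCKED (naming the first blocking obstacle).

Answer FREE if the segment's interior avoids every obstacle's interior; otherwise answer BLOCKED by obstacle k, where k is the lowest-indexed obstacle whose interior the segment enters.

FREE

Obstacle 1 [(0,7) (2,0) (11,0) (11,9)]:
  edge (0,7)–(2,0): clear
  edge (2,0)–(11,0): clear
  edge (11,0)–(11,9): clear
  edge (11,9)–(0,7): clear
  midpoint (17,22) outside
  → clear
Obstacle 2 [(15,6) (18,3) (24,1) (18,11) (15,10)]:
  edge (15,6)–(18,3): clear
  edge (18,3)–(24,1): clear
  edge (24,1)–(18,11): clear
  edge (18,11)–(15,10): clear
  edge (15,10)–(15,6): clear
  midpoint (17,22) outside
  → clear
Obstacle 3 [(0,24) (3,16) (11,14) (10,24)]:
  edge (0,24)–(3,16): clear
  edge (3,16)–(11,14): clear
  edge (11,14)–(10,24): clear
  edge (10,24)–(0,24): clear
  midpoint (17,22) outside
  → clear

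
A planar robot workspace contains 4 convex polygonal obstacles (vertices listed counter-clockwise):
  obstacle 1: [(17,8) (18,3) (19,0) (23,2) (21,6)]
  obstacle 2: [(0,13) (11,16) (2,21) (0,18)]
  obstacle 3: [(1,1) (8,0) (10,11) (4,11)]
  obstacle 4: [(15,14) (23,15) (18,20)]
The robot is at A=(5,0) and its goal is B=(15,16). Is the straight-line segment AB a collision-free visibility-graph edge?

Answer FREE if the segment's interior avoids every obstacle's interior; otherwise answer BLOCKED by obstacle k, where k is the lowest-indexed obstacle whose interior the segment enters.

Obstacle 1 [(17,8) (18,3) (19,0) (23,2) (21,6)]:
  edge (17,8)–(18,3): clear
  edge (18,3)–(19,0): clear
  edge (19,0)–(23,2): clear
  edge (23,2)–(21,6): clear
  edge (21,6)–(17,8): clear
  midpoint (10,8) outside
  → clear
Obstacle 2 [(0,13) (11,16) (2,21) (0,18)]:
  edge (0,13)–(11,16): clear
  edge (11,16)–(2,21): clear
  edge (2,21)–(0,18): clear
  edge (0,18)–(0,13): clear
  midpoint (10,8) outside
  → clear
Obstacle 3 [(1,1) (8,0) (10,11) (4,11)]:
  edge (1,1)–(8,0): crosses AB
  edge (8,0)–(10,11): crosses AB
  edge (10,11)–(4,11): clear
  edge (4,11)–(1,1): clear
  → BLOCKED
Obstacle 4 [(15,14) (23,15) (18,20)]:
  edge (15,14)–(23,15): clear
  edge (23,15)–(18,20): clear
  edge (18,20)–(15,14): clear
  midpoint (10,8) outside
  → clear

BLOCKED by obstacle 3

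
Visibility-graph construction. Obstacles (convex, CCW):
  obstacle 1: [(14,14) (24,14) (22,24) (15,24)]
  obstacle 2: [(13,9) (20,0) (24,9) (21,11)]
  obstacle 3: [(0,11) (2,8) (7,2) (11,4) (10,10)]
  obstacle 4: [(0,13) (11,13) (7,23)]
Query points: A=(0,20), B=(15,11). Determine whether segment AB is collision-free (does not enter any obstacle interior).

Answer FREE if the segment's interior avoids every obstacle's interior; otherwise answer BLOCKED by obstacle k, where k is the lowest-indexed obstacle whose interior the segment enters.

BLOCKED by obstacle 4

Obstacle 1 [(14,14) (24,14) (22,24) (15,24)]:
  edge (14,14)–(24,14): clear
  edge (24,14)–(22,24): clear
  edge (22,24)–(15,24): clear
  edge (15,24)–(14,14): clear
  midpoint (15/2,31/2) outside
  → clear
Obstacle 2 [(13,9) (20,0) (24,9) (21,11)]:
  edge (13,9)–(20,0): clear
  edge (20,0)–(24,9): clear
  edge (24,9)–(21,11): clear
  edge (21,11)–(13,9): clear
  midpoint (15/2,31/2) outside
  → clear
Obstacle 3 [(0,11) (2,8) (7,2) (11,4) (10,10)]:
  edge (0,11)–(2,8): clear
  edge (2,8)–(7,2): clear
  edge (7,2)–(11,4): clear
  edge (11,4)–(10,10): clear
  edge (10,10)–(0,11): clear
  midpoint (15/2,31/2) outside
  → clear
Obstacle 4 [(0,13) (11,13) (7,23)]:
  edge (0,13)–(11,13): clear
  edge (11,13)–(7,23): crosses AB
  edge (7,23)–(0,13): crosses AB
  → BLOCKED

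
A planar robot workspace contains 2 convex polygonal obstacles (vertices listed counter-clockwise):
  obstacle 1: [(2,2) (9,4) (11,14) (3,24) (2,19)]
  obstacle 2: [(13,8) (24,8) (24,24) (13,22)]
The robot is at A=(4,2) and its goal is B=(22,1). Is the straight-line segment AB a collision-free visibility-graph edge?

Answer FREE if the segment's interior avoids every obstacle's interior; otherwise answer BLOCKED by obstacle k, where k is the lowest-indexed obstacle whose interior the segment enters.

Obstacle 1 [(2,2) (9,4) (11,14) (3,24) (2,19)]:
  edge (2,2)–(9,4): clear
  edge (9,4)–(11,14): clear
  edge (11,14)–(3,24): clear
  edge (3,24)–(2,19): clear
  edge (2,19)–(2,2): clear
  midpoint (13,3/2) outside
  → clear
Obstacle 2 [(13,8) (24,8) (24,24) (13,22)]:
  edge (13,8)–(24,8): clear
  edge (24,8)–(24,24): clear
  edge (24,24)–(13,22): clear
  edge (13,22)–(13,8): clear
  midpoint (13,3/2) outside
  → clear

FREE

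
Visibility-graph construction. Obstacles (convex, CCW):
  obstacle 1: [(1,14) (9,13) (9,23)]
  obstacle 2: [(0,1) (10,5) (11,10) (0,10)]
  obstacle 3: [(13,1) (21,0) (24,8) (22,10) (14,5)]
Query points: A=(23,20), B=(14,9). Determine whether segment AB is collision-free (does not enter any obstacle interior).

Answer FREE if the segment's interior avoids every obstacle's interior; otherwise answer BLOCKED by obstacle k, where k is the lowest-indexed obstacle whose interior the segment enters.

Obstacle 1 [(1,14) (9,13) (9,23)]:
  edge (1,14)–(9,13): clear
  edge (9,13)–(9,23): clear
  edge (9,23)–(1,14): clear
  midpoint (37/2,29/2) outside
  → clear
Obstacle 2 [(0,1) (10,5) (11,10) (0,10)]:
  edge (0,1)–(10,5): clear
  edge (10,5)–(11,10): clear
  edge (11,10)–(0,10): clear
  edge (0,10)–(0,1): clear
  midpoint (37/2,29/2) outside
  → clear
Obstacle 3 [(13,1) (21,0) (24,8) (22,10) (14,5)]:
  edge (13,1)–(21,0): clear
  edge (21,0)–(24,8): clear
  edge (24,8)–(22,10): clear
  edge (22,10)–(14,5): clear
  edge (14,5)–(13,1): clear
  midpoint (37/2,29/2) outside
  → clear

FREE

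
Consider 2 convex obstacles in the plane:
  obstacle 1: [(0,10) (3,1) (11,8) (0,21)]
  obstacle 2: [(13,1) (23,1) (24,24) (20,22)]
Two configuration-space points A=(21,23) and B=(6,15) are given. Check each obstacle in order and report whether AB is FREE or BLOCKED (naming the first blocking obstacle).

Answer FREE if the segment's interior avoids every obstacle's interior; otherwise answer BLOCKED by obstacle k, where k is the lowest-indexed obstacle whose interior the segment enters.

FREE

Obstacle 1 [(0,10) (3,1) (11,8) (0,21)]:
  edge (0,10)–(3,1): clear
  edge (3,1)–(11,8): clear
  edge (11,8)–(0,21): clear
  edge (0,21)–(0,10): clear
  midpoint (27/2,19) outside
  → clear
Obstacle 2 [(13,1) (23,1) (24,24) (20,22)]:
  edge (13,1)–(23,1): clear
  edge (23,1)–(24,24): clear
  edge (24,24)–(20,22): clear
  edge (20,22)–(13,1): clear
  midpoint (27/2,19) outside
  → clear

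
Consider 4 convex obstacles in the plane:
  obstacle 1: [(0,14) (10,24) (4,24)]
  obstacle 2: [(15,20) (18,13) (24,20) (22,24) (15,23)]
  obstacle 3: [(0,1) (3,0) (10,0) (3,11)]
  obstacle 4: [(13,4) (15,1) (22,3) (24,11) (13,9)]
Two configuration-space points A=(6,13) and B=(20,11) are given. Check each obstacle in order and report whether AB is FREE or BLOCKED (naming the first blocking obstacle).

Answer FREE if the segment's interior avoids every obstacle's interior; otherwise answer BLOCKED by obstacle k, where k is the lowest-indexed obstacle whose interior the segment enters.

FREE

Obstacle 1 [(0,14) (10,24) (4,24)]:
  edge (0,14)–(10,24): clear
  edge (10,24)–(4,24): clear
  edge (4,24)–(0,14): clear
  midpoint (13,12) outside
  → clear
Obstacle 2 [(15,20) (18,13) (24,20) (22,24) (15,23)]:
  edge (15,20)–(18,13): clear
  edge (18,13)–(24,20): clear
  edge (24,20)–(22,24): clear
  edge (22,24)–(15,23): clear
  edge (15,23)–(15,20): clear
  midpoint (13,12) outside
  → clear
Obstacle 3 [(0,1) (3,0) (10,0) (3,11)]:
  edge (0,1)–(3,0): clear
  edge (3,0)–(10,0): clear
  edge (10,0)–(3,11): clear
  edge (3,11)–(0,1): clear
  midpoint (13,12) outside
  → clear
Obstacle 4 [(13,4) (15,1) (22,3) (24,11) (13,9)]:
  edge (13,4)–(15,1): clear
  edge (15,1)–(22,3): clear
  edge (22,3)–(24,11): clear
  edge (24,11)–(13,9): clear
  edge (13,9)–(13,4): clear
  midpoint (13,12) outside
  → clear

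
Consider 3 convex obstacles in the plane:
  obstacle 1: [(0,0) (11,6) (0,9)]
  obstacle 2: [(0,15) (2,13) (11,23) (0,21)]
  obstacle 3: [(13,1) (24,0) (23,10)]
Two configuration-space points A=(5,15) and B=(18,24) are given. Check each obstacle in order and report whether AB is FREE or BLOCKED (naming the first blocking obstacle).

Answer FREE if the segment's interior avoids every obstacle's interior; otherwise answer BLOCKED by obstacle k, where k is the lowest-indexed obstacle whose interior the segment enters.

Obstacle 1 [(0,0) (11,6) (0,9)]:
  edge (0,0)–(11,6): clear
  edge (11,6)–(0,9): clear
  edge (0,9)–(0,0): clear
  midpoint (23/2,39/2) outside
  → clear
Obstacle 2 [(0,15) (2,13) (11,23) (0,21)]:
  edge (0,15)–(2,13): clear
  edge (2,13)–(11,23): clear
  edge (11,23)–(0,21): clear
  edge (0,21)–(0,15): clear
  midpoint (23/2,39/2) outside
  → clear
Obstacle 3 [(13,1) (24,0) (23,10)]:
  edge (13,1)–(24,0): clear
  edge (24,0)–(23,10): clear
  edge (23,10)–(13,1): clear
  midpoint (23/2,39/2) outside
  → clear

FREE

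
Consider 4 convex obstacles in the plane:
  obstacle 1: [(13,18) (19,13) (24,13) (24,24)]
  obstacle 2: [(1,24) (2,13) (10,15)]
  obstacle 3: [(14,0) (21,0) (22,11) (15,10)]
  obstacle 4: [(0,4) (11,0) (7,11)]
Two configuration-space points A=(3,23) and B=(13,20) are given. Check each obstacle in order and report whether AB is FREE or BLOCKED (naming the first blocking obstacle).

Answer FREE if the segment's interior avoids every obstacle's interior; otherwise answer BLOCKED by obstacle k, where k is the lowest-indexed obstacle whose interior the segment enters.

Obstacle 1 [(13,18) (19,13) (24,13) (24,24)]:
  edge (13,18)–(19,13): clear
  edge (19,13)–(24,13): clear
  edge (24,13)–(24,24): clear
  edge (24,24)–(13,18): clear
  midpoint (8,43/2) outside
  → clear
Obstacle 2 [(1,24) (2,13) (10,15)]:
  edge (1,24)–(2,13): clear
  edge (2,13)–(10,15): clear
  edge (10,15)–(1,24): clear
  midpoint (8,43/2) outside
  → clear
Obstacle 3 [(14,0) (21,0) (22,11) (15,10)]:
  edge (14,0)–(21,0): clear
  edge (21,0)–(22,11): clear
  edge (22,11)–(15,10): clear
  edge (15,10)–(14,0): clear
  midpoint (8,43/2) outside
  → clear
Obstacle 4 [(0,4) (11,0) (7,11)]:
  edge (0,4)–(11,0): clear
  edge (11,0)–(7,11): clear
  edge (7,11)–(0,4): clear
  midpoint (8,43/2) outside
  → clear

FREE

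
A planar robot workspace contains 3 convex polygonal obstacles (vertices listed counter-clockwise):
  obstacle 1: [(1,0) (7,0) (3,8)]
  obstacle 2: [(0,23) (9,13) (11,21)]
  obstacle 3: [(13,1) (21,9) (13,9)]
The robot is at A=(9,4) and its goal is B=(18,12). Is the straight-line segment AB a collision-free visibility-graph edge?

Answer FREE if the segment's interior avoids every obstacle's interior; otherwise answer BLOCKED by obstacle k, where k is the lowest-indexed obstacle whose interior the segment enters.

Obstacle 1 [(1,0) (7,0) (3,8)]:
  edge (1,0)–(7,0): clear
  edge (7,0)–(3,8): clear
  edge (3,8)–(1,0): clear
  midpoint (27/2,8) outside
  → clear
Obstacle 2 [(0,23) (9,13) (11,21)]:
  edge (0,23)–(9,13): clear
  edge (9,13)–(11,21): clear
  edge (11,21)–(0,23): clear
  midpoint (27/2,8) outside
  → clear
Obstacle 3 [(13,1) (21,9) (13,9)]:
  edge (13,1)–(21,9): clear
  edge (21,9)–(13,9): crosses AB
  edge (13,9)–(13,1): crosses AB
  → BLOCKED

BLOCKED by obstacle 3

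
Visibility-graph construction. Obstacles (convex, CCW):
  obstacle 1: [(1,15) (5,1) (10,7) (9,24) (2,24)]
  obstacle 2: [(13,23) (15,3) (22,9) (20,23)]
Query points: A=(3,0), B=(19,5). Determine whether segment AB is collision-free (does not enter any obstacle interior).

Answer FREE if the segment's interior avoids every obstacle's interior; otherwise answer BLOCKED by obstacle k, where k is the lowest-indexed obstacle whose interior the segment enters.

Obstacle 1 [(1,15) (5,1) (10,7) (9,24) (2,24)]:
  edge (1,15)–(5,1): clear
  edge (5,1)–(10,7): clear
  edge (10,7)–(9,24): clear
  edge (9,24)–(2,24): clear
  edge (2,24)–(1,15): clear
  midpoint (11,5/2) outside
  → clear
Obstacle 2 [(13,23) (15,3) (22,9) (20,23)]:
  edge (13,23)–(15,3): crosses AB
  edge (15,3)–(22,9): crosses AB
  edge (22,9)–(20,23): clear
  edge (20,23)–(13,23): clear
  → BLOCKED

BLOCKED by obstacle 2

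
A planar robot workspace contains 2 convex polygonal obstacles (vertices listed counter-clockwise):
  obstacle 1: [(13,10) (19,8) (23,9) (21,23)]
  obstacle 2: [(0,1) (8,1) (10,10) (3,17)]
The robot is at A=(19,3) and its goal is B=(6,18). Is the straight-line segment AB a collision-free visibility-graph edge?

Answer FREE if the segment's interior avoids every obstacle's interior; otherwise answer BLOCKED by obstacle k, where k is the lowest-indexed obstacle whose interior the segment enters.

FREE

Obstacle 1 [(13,10) (19,8) (23,9) (21,23)]:
  edge (13,10)–(19,8): clear
  edge (19,8)–(23,9): clear
  edge (23,9)–(21,23): clear
  edge (21,23)–(13,10): clear
  midpoint (25/2,21/2) outside
  → clear
Obstacle 2 [(0,1) (8,1) (10,10) (3,17)]:
  edge (0,1)–(8,1): clear
  edge (8,1)–(10,10): clear
  edge (10,10)–(3,17): clear
  edge (3,17)–(0,1): clear
  midpoint (25/2,21/2) outside
  → clear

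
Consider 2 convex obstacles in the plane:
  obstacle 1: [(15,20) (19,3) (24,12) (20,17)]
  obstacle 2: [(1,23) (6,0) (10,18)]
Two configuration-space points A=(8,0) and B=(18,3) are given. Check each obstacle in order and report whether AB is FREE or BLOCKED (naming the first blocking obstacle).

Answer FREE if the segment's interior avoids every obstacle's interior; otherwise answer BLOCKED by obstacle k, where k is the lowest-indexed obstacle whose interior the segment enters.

FREE

Obstacle 1 [(15,20) (19,3) (24,12) (20,17)]:
  edge (15,20)–(19,3): clear
  edge (19,3)–(24,12): clear
  edge (24,12)–(20,17): clear
  edge (20,17)–(15,20): clear
  midpoint (13,3/2) outside
  → clear
Obstacle 2 [(1,23) (6,0) (10,18)]:
  edge (1,23)–(6,0): clear
  edge (6,0)–(10,18): clear
  edge (10,18)–(1,23): clear
  midpoint (13,3/2) outside
  → clear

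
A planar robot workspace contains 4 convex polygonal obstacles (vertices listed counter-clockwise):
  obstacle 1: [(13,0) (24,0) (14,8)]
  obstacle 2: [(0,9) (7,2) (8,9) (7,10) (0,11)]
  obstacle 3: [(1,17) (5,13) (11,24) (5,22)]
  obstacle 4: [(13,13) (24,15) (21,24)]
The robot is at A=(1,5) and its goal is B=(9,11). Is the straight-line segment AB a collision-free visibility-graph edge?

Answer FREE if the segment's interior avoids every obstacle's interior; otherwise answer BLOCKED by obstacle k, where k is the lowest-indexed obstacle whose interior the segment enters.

Obstacle 1 [(13,0) (24,0) (14,8)]:
  edge (13,0)–(24,0): clear
  edge (24,0)–(14,8): clear
  edge (14,8)–(13,0): clear
  midpoint (5,8) outside
  → clear
Obstacle 2 [(0,9) (7,2) (8,9) (7,10) (0,11)]:
  edge (0,9)–(7,2): crosses AB
  edge (7,2)–(8,9): clear
  edge (8,9)–(7,10): crosses AB
  edge (7,10)–(0,11): clear
  edge (0,11)–(0,9): clear
  → BLOCKED
Obstacle 3 [(1,17) (5,13) (11,24) (5,22)]:
  edge (1,17)–(5,13): clear
  edge (5,13)–(11,24): clear
  edge (11,24)–(5,22): clear
  edge (5,22)–(1,17): clear
  midpoint (5,8) outside
  → clear
Obstacle 4 [(13,13) (24,15) (21,24)]:
  edge (13,13)–(24,15): clear
  edge (24,15)–(21,24): clear
  edge (21,24)–(13,13): clear
  midpoint (5,8) outside
  → clear

BLOCKED by obstacle 2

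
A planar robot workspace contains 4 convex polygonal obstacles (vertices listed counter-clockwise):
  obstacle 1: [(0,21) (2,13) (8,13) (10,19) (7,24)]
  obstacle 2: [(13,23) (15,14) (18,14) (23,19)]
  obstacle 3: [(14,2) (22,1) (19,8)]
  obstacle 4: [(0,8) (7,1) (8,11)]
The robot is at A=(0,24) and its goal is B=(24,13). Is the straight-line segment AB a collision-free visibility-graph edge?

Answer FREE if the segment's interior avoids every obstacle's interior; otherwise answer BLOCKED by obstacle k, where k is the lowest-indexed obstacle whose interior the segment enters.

BLOCKED by obstacle 1

Obstacle 1 [(0,21) (2,13) (8,13) (10,19) (7,24)]:
  edge (0,21)–(2,13): clear
  edge (2,13)–(8,13): clear
  edge (8,13)–(10,19): clear
  edge (10,19)–(7,24): crosses AB
  edge (7,24)–(0,21): crosses AB
  → BLOCKED
Obstacle 2 [(13,23) (15,14) (18,14) (23,19)]:
  edge (13,23)–(15,14): crosses AB
  edge (15,14)–(18,14): clear
  edge (18,14)–(23,19): crosses AB
  edge (23,19)–(13,23): clear
  → BLOCKED
Obstacle 3 [(14,2) (22,1) (19,8)]:
  edge (14,2)–(22,1): clear
  edge (22,1)–(19,8): clear
  edge (19,8)–(14,2): clear
  midpoint (12,37/2) outside
  → clear
Obstacle 4 [(0,8) (7,1) (8,11)]:
  edge (0,8)–(7,1): clear
  edge (7,1)–(8,11): clear
  edge (8,11)–(0,8): clear
  midpoint (12,37/2) outside
  → clear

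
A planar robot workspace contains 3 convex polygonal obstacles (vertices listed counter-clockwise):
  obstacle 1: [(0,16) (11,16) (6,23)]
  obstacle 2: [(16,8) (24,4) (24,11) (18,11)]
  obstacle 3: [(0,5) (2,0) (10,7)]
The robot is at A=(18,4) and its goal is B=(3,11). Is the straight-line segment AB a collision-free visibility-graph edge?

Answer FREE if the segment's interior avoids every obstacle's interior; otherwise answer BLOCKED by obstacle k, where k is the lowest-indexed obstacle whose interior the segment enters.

FREE

Obstacle 1 [(0,16) (11,16) (6,23)]:
  edge (0,16)–(11,16): clear
  edge (11,16)–(6,23): clear
  edge (6,23)–(0,16): clear
  midpoint (21/2,15/2) outside
  → clear
Obstacle 2 [(16,8) (24,4) (24,11) (18,11)]:
  edge (16,8)–(24,4): clear
  edge (24,4)–(24,11): clear
  edge (24,11)–(18,11): clear
  edge (18,11)–(16,8): clear
  midpoint (21/2,15/2) outside
  → clear
Obstacle 3 [(0,5) (2,0) (10,7)]:
  edge (0,5)–(2,0): clear
  edge (2,0)–(10,7): clear
  edge (10,7)–(0,5): clear
  midpoint (21/2,15/2) outside
  → clear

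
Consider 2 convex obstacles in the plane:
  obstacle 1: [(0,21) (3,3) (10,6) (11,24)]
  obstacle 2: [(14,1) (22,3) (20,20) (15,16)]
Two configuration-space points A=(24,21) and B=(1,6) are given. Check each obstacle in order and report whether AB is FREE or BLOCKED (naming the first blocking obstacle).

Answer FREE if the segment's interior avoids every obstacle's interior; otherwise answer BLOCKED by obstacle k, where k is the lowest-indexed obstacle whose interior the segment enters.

Obstacle 1 [(0,21) (3,3) (10,6) (11,24)]:
  edge (0,21)–(3,3): crosses AB
  edge (3,3)–(10,6): clear
  edge (10,6)–(11,24): crosses AB
  edge (11,24)–(0,21): clear
  → BLOCKED
Obstacle 2 [(14,1) (22,3) (20,20) (15,16)]:
  edge (14,1)–(22,3): clear
  edge (22,3)–(20,20): crosses AB
  edge (20,20)–(15,16): clear
  edge (15,16)–(14,1): crosses AB
  → BLOCKED

BLOCKED by obstacle 1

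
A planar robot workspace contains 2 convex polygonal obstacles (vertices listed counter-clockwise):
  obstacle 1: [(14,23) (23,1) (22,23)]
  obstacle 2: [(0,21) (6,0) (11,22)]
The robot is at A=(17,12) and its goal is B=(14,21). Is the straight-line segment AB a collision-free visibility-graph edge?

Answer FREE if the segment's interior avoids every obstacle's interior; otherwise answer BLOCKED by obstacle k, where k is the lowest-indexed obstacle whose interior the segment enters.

Obstacle 1 [(14,23) (23,1) (22,23)]:
  edge (14,23)–(23,1): clear
  edge (23,1)–(22,23): clear
  edge (22,23)–(14,23): clear
  midpoint (31/2,33/2) outside
  → clear
Obstacle 2 [(0,21) (6,0) (11,22)]:
  edge (0,21)–(6,0): clear
  edge (6,0)–(11,22): clear
  edge (11,22)–(0,21): clear
  midpoint (31/2,33/2) outside
  → clear

FREE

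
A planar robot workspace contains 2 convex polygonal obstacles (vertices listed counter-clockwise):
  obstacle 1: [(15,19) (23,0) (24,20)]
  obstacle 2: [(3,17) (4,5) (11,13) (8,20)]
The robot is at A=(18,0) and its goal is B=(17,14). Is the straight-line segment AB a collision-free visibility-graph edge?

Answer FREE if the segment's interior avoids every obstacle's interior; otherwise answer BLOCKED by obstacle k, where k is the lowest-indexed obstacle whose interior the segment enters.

Obstacle 1 [(15,19) (23,0) (24,20)]:
  edge (15,19)–(23,0): clear
  edge (23,0)–(24,20): clear
  edge (24,20)–(15,19): clear
  midpoint (35/2,7) outside
  → clear
Obstacle 2 [(3,17) (4,5) (11,13) (8,20)]:
  edge (3,17)–(4,5): clear
  edge (4,5)–(11,13): clear
  edge (11,13)–(8,20): clear
  edge (8,20)–(3,17): clear
  midpoint (35/2,7) outside
  → clear

FREE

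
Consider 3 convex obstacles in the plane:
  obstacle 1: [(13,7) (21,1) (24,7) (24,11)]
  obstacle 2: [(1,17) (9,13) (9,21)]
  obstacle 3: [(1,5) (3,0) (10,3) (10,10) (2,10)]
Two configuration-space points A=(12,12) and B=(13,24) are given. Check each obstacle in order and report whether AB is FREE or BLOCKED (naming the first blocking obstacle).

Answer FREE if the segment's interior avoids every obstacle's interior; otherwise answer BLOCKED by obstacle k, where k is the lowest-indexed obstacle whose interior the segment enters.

Obstacle 1 [(13,7) (21,1) (24,7) (24,11)]:
  edge (13,7)–(21,1): clear
  edge (21,1)–(24,7): clear
  edge (24,7)–(24,11): clear
  edge (24,11)–(13,7): clear
  midpoint (25/2,18) outside
  → clear
Obstacle 2 [(1,17) (9,13) (9,21)]:
  edge (1,17)–(9,13): clear
  edge (9,13)–(9,21): clear
  edge (9,21)–(1,17): clear
  midpoint (25/2,18) outside
  → clear
Obstacle 3 [(1,5) (3,0) (10,3) (10,10) (2,10)]:
  edge (1,5)–(3,0): clear
  edge (3,0)–(10,3): clear
  edge (10,3)–(10,10): clear
  edge (10,10)–(2,10): clear
  edge (2,10)–(1,5): clear
  midpoint (25/2,18) outside
  → clear

FREE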